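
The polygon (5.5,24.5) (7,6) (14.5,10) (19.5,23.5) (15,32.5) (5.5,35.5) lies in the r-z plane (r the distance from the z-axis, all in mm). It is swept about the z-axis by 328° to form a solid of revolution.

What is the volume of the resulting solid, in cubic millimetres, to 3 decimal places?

Profile (r,z), 6 vertices: (5.5,24.5) (7,6) (14.5,10) (19.5,23.5) (15,32.5) (5.5,35.5)
edge 0: (5.5,24.5)→(7,6)  cross = 5.5·6 − 7·24.5 = -138.5000; (r_i+r_j)·cross = 12.5·-138.5000 = -1731.2500
edge 1: (7,6)→(14.5,10)  cross = 7·10 − 14.5·6 = -17.0000; (r_i+r_j)·cross = 21.5·-17.0000 = -365.5000
edge 2: (14.5,10)→(19.5,23.5)  cross = 14.5·23.5 − 19.5·10 = 145.7500; (r_i+r_j)·cross = 34·145.7500 = 4955.5000
edge 3: (19.5,23.5)→(15,32.5)  cross = 19.5·32.5 − 15·23.5 = 281.2500; (r_i+r_j)·cross = 34.5·281.2500 = 9703.1250
edge 4: (15,32.5)→(5.5,35.5)  cross = 15·35.5 − 5.5·32.5 = 353.7500; (r_i+r_j)·cross = 20.5·353.7500 = 7251.8750
edge 5: (5.5,35.5)→(5.5,24.5)  cross = 5.5·24.5 − 5.5·35.5 = -60.5000; (r_i+r_j)·cross = 11·-60.5000 = -665.5000
Σcross = 564.7500 → A = |Σcross|/2 = 282.3750 mm²
Σ(r_i+r_j)·cross = 19148.2500 → first moment M = |Σ|/6 = 3191.3750
R_c = M/A = 3191.3750/282.3750 = 11.3019 mm
θ = 328° = 5.724680 rad
V = θ·R_c·A = 5.724680·11.3019·282.3750 = 18269.600 mm³

Volume = 18269.600 mm³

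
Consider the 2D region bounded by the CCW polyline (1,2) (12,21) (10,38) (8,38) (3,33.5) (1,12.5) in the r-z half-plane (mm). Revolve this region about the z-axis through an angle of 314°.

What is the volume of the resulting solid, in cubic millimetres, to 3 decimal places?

Profile (r,z), 6 vertices: (1,2) (12,21) (10,38) (8,38) (3,33.5) (1,12.5)
edge 0: (1,2)→(12,21)  cross = 1·21 − 12·2 = -3.0000; (r_i+r_j)·cross = 13·-3.0000 = -39.0000
edge 1: (12,21)→(10,38)  cross = 12·38 − 10·21 = 246.0000; (r_i+r_j)·cross = 22·246.0000 = 5412.0000
edge 2: (10,38)→(8,38)  cross = 10·38 − 8·38 = 76.0000; (r_i+r_j)·cross = 18·76.0000 = 1368.0000
edge 3: (8,38)→(3,33.5)  cross = 8·33.5 − 3·38 = 154.0000; (r_i+r_j)·cross = 11·154.0000 = 1694.0000
edge 4: (3,33.5)→(1,12.5)  cross = 3·12.5 − 1·33.5 = 4.0000; (r_i+r_j)·cross = 4·4.0000 = 16.0000
edge 5: (1,12.5)→(1,2)  cross = 1·2 − 1·12.5 = -10.5000; (r_i+r_j)·cross = 2·-10.5000 = -21.0000
Σcross = 466.5000 → A = |Σcross|/2 = 233.2500 mm²
Σ(r_i+r_j)·cross = 8430.0000 → first moment M = |Σ|/6 = 1405.0000
R_c = M/A = 1405.0000/233.2500 = 6.0236 mm
θ = 314° = 5.480334 rad
V = θ·R_c·A = 5.480334·6.0236·233.2500 = 7699.869 mm³

Volume = 7699.869 mm³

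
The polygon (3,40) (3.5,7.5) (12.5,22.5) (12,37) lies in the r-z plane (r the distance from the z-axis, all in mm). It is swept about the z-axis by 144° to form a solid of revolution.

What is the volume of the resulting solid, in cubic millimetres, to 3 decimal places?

Profile (r,z), 4 vertices: (3,40) (3.5,7.5) (12.5,22.5) (12,37)
edge 0: (3,40)→(3.5,7.5)  cross = 3·7.5 − 3.5·40 = -117.5000; (r_i+r_j)·cross = 6.5·-117.5000 = -763.7500
edge 1: (3.5,7.5)→(12.5,22.5)  cross = 3.5·22.5 − 12.5·7.5 = -15.0000; (r_i+r_j)·cross = 16·-15.0000 = -240.0000
edge 2: (12.5,22.5)→(12,37)  cross = 12.5·37 − 12·22.5 = 192.5000; (r_i+r_j)·cross = 24.5·192.5000 = 4716.2500
edge 3: (12,37)→(3,40)  cross = 12·40 − 3·37 = 369.0000; (r_i+r_j)·cross = 15·369.0000 = 5535.0000
Σcross = 429.0000 → A = |Σcross|/2 = 214.5000 mm²
Σ(r_i+r_j)·cross = 9247.5000 → first moment M = |Σ|/6 = 1541.2500
R_c = M/A = 1541.2500/214.5000 = 7.1853 mm
θ = 144° = 2.513274 rad
V = θ·R_c·A = 2.513274·7.1853·214.5000 = 3873.584 mm³

Volume = 3873.584 mm³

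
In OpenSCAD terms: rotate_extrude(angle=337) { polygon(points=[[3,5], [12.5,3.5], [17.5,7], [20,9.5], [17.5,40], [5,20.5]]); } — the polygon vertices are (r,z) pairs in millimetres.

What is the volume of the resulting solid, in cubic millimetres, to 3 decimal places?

Profile (r,z), 6 vertices: (3,5) (12.5,3.5) (17.5,7) (20,9.5) (17.5,40) (5,20.5)
edge 0: (3,5)→(12.5,3.5)  cross = 3·3.5 − 12.5·5 = -52.0000; (r_i+r_j)·cross = 15.5·-52.0000 = -806.0000
edge 1: (12.5,3.5)→(17.5,7)  cross = 12.5·7 − 17.5·3.5 = 26.2500; (r_i+r_j)·cross = 30·26.2500 = 787.5000
edge 2: (17.5,7)→(20,9.5)  cross = 17.5·9.5 − 20·7 = 26.2500; (r_i+r_j)·cross = 37.5·26.2500 = 984.3750
edge 3: (20,9.5)→(17.5,40)  cross = 20·40 − 17.5·9.5 = 633.7500; (r_i+r_j)·cross = 37.5·633.7500 = 23765.6250
edge 4: (17.5,40)→(5,20.5)  cross = 17.5·20.5 − 5·40 = 158.7500; (r_i+r_j)·cross = 22.5·158.7500 = 3571.8750
edge 5: (5,20.5)→(3,5)  cross = 5·5 − 3·20.5 = -36.5000; (r_i+r_j)·cross = 8·-36.5000 = -292.0000
Σcross = 756.5000 → A = |Σcross|/2 = 378.2500 mm²
Σ(r_i+r_j)·cross = 28011.3750 → first moment M = |Σ|/6 = 4668.5625
R_c = M/A = 4668.5625/378.2500 = 12.3425 mm
θ = 337° = 5.881760 rad
V = θ·R_c·A = 5.881760·12.3425·378.2500 = 27459.362 mm³

Volume = 27459.362 mm³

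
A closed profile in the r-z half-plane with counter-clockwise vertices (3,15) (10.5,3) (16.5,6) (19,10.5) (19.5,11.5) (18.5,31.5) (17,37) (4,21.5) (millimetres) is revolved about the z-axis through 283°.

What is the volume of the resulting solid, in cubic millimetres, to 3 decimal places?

Volume = 21465.295 mm³

Profile (r,z), 8 vertices: (3,15) (10.5,3) (16.5,6) (19,10.5) (19.5,11.5) (18.5,31.5) (17,37) (4,21.5)
edge 0: (3,15)→(10.5,3)  cross = 3·3 − 10.5·15 = -148.5000; (r_i+r_j)·cross = 13.5·-148.5000 = -2004.7500
edge 1: (10.5,3)→(16.5,6)  cross = 10.5·6 − 16.5·3 = 13.5000; (r_i+r_j)·cross = 27·13.5000 = 364.5000
edge 2: (16.5,6)→(19,10.5)  cross = 16.5·10.5 − 19·6 = 59.2500; (r_i+r_j)·cross = 35.5·59.2500 = 2103.3750
edge 3: (19,10.5)→(19.5,11.5)  cross = 19·11.5 − 19.5·10.5 = 13.7500; (r_i+r_j)·cross = 38.5·13.7500 = 529.3750
edge 4: (19.5,11.5)→(18.5,31.5)  cross = 19.5·31.5 − 18.5·11.5 = 401.5000; (r_i+r_j)·cross = 38·401.5000 = 15257.0000
edge 5: (18.5,31.5)→(17,37)  cross = 18.5·37 − 17·31.5 = 149.0000; (r_i+r_j)·cross = 35.5·149.0000 = 5289.5000
edge 6: (17,37)→(4,21.5)  cross = 17·21.5 − 4·37 = 217.5000; (r_i+r_j)·cross = 21·217.5000 = 4567.5000
edge 7: (4,21.5)→(3,15)  cross = 4·15 − 3·21.5 = -4.5000; (r_i+r_j)·cross = 7·-4.5000 = -31.5000
Σcross = 701.5000 → A = |Σcross|/2 = 350.7500 mm²
Σ(r_i+r_j)·cross = 26075.0000 → first moment M = |Σ|/6 = 4345.8333
R_c = M/A = 4345.8333/350.7500 = 12.3901 mm
θ = 283° = 4.939282 rad
V = θ·R_c·A = 4.939282·12.3901·350.7500 = 21465.295 mm³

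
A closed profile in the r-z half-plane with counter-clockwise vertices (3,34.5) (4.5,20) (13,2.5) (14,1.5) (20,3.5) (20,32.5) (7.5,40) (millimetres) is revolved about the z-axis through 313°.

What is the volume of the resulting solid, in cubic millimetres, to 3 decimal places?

Volume = 31970.370 mm³

Profile (r,z), 7 vertices: (3,34.5) (4.5,20) (13,2.5) (14,1.5) (20,3.5) (20,32.5) (7.5,40)
edge 0: (3,34.5)→(4.5,20)  cross = 3·20 − 4.5·34.5 = -95.2500; (r_i+r_j)·cross = 7.5·-95.2500 = -714.3750
edge 1: (4.5,20)→(13,2.5)  cross = 4.5·2.5 − 13·20 = -248.7500; (r_i+r_j)·cross = 17.5·-248.7500 = -4353.1250
edge 2: (13,2.5)→(14,1.5)  cross = 13·1.5 − 14·2.5 = -15.5000; (r_i+r_j)·cross = 27·-15.5000 = -418.5000
edge 3: (14,1.5)→(20,3.5)  cross = 14·3.5 − 20·1.5 = 19.0000; (r_i+r_j)·cross = 34·19.0000 = 646.0000
edge 4: (20,3.5)→(20,32.5)  cross = 20·32.5 − 20·3.5 = 580.0000; (r_i+r_j)·cross = 40·580.0000 = 23200.0000
edge 5: (20,32.5)→(7.5,40)  cross = 20·40 − 7.5·32.5 = 556.2500; (r_i+r_j)·cross = 27.5·556.2500 = 15296.8750
edge 6: (7.5,40)→(3,34.5)  cross = 7.5·34.5 − 3·40 = 138.7500; (r_i+r_j)·cross = 10.5·138.7500 = 1456.8750
Σcross = 934.5000 → A = |Σcross|/2 = 467.2500 mm²
Σ(r_i+r_j)·cross = 35113.7500 → first moment M = |Σ|/6 = 5852.2917
R_c = M/A = 5852.2917/467.2500 = 12.5250 mm
θ = 313° = 5.462881 rad
V = θ·R_c·A = 5.462881·12.5250·467.2500 = 31970.370 mm³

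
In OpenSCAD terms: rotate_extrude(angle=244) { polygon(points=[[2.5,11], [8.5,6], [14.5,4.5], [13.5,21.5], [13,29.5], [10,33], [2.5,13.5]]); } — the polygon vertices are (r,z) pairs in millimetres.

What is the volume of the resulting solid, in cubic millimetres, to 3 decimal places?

Volume = 8444.189 mm³

Profile (r,z), 7 vertices: (2.5,11) (8.5,6) (14.5,4.5) (13.5,21.5) (13,29.5) (10,33) (2.5,13.5)
edge 0: (2.5,11)→(8.5,6)  cross = 2.5·6 − 8.5·11 = -78.5000; (r_i+r_j)·cross = 11·-78.5000 = -863.5000
edge 1: (8.5,6)→(14.5,4.5)  cross = 8.5·4.5 − 14.5·6 = -48.7500; (r_i+r_j)·cross = 23·-48.7500 = -1121.2500
edge 2: (14.5,4.5)→(13.5,21.5)  cross = 14.5·21.5 − 13.5·4.5 = 251.0000; (r_i+r_j)·cross = 28·251.0000 = 7028.0000
edge 3: (13.5,21.5)→(13,29.5)  cross = 13.5·29.5 − 13·21.5 = 118.7500; (r_i+r_j)·cross = 26.5·118.7500 = 3146.8750
edge 4: (13,29.5)→(10,33)  cross = 13·33 − 10·29.5 = 134.0000; (r_i+r_j)·cross = 23·134.0000 = 3082.0000
edge 5: (10,33)→(2.5,13.5)  cross = 10·13.5 − 2.5·33 = 52.5000; (r_i+r_j)·cross = 12.5·52.5000 = 656.2500
edge 6: (2.5,13.5)→(2.5,11)  cross = 2.5·11 − 2.5·13.5 = -6.2500; (r_i+r_j)·cross = 5·-6.2500 = -31.2500
Σcross = 422.7500 → A = |Σcross|/2 = 211.3750 mm²
Σ(r_i+r_j)·cross = 11897.1250 → first moment M = |Σ|/6 = 1982.8542
R_c = M/A = 1982.8542/211.3750 = 9.3807 mm
θ = 244° = 4.258603 rad
V = θ·R_c·A = 4.258603·9.3807·211.3750 = 8444.189 mm³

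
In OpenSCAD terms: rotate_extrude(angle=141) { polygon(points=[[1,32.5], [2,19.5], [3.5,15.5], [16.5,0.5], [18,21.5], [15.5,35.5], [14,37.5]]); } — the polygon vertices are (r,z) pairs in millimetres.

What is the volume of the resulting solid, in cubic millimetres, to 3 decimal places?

Volume = 10457.860 mm³

Profile (r,z), 7 vertices: (1,32.5) (2,19.5) (3.5,15.5) (16.5,0.5) (18,21.5) (15.5,35.5) (14,37.5)
edge 0: (1,32.5)→(2,19.5)  cross = 1·19.5 − 2·32.5 = -45.5000; (r_i+r_j)·cross = 3·-45.5000 = -136.5000
edge 1: (2,19.5)→(3.5,15.5)  cross = 2·15.5 − 3.5·19.5 = -37.2500; (r_i+r_j)·cross = 5.5·-37.2500 = -204.8750
edge 2: (3.5,15.5)→(16.5,0.5)  cross = 3.5·0.5 − 16.5·15.5 = -254.0000; (r_i+r_j)·cross = 20·-254.0000 = -5080.0000
edge 3: (16.5,0.5)→(18,21.5)  cross = 16.5·21.5 − 18·0.5 = 345.7500; (r_i+r_j)·cross = 34.5·345.7500 = 11928.3750
edge 4: (18,21.5)→(15.5,35.5)  cross = 18·35.5 − 15.5·21.5 = 305.7500; (r_i+r_j)·cross = 33.5·305.7500 = 10242.6250
edge 5: (15.5,35.5)→(14,37.5)  cross = 15.5·37.5 − 14·35.5 = 84.2500; (r_i+r_j)·cross = 29.5·84.2500 = 2485.3750
edge 6: (14,37.5)→(1,32.5)  cross = 14·32.5 − 1·37.5 = 417.5000; (r_i+r_j)·cross = 15·417.5000 = 6262.5000
Σcross = 816.5000 → A = |Σcross|/2 = 408.2500 mm²
Σ(r_i+r_j)·cross = 25497.5000 → first moment M = |Σ|/6 = 4249.5833
R_c = M/A = 4249.5833/408.2500 = 10.4093 mm
θ = 141° = 2.460914 rad
V = θ·R_c·A = 2.460914·10.4093·408.2500 = 10457.860 mm³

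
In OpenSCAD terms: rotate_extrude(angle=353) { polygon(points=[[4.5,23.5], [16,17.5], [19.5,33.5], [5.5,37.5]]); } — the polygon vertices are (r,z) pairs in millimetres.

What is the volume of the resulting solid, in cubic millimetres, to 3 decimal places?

Profile (r,z), 4 vertices: (4.5,23.5) (16,17.5) (19.5,33.5) (5.5,37.5)
edge 0: (4.5,23.5)→(16,17.5)  cross = 4.5·17.5 − 16·23.5 = -297.2500; (r_i+r_j)·cross = 20.5·-297.2500 = -6093.6250
edge 1: (16,17.5)→(19.5,33.5)  cross = 16·33.5 − 19.5·17.5 = 194.7500; (r_i+r_j)·cross = 35.5·194.7500 = 6913.6250
edge 2: (19.5,33.5)→(5.5,37.5)  cross = 19.5·37.5 − 5.5·33.5 = 547.0000; (r_i+r_j)·cross = 25·547.0000 = 13675.0000
edge 3: (5.5,37.5)→(4.5,23.5)  cross = 5.5·23.5 − 4.5·37.5 = -39.5000; (r_i+r_j)·cross = 10·-39.5000 = -395.0000
Σcross = 405.0000 → A = |Σcross|/2 = 202.5000 mm²
Σ(r_i+r_j)·cross = 14100.0000 → first moment M = |Σ|/6 = 2350.0000
R_c = M/A = 2350.0000/202.5000 = 11.6049 mm
θ = 353° = 6.161012 rad
V = θ·R_c·A = 6.161012·11.6049·202.5000 = 14478.379 mm³

Volume = 14478.379 mm³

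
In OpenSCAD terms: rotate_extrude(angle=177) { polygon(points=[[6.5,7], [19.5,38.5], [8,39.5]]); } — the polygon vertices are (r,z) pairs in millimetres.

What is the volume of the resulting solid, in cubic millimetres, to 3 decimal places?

Volume = 6568.996 mm³

Profile (r,z), 3 vertices: (6.5,7) (19.5,38.5) (8,39.5)
edge 0: (6.5,7)→(19.5,38.5)  cross = 6.5·38.5 − 19.5·7 = 113.7500; (r_i+r_j)·cross = 26·113.7500 = 2957.5000
edge 1: (19.5,38.5)→(8,39.5)  cross = 19.5·39.5 − 8·38.5 = 462.2500; (r_i+r_j)·cross = 27.5·462.2500 = 12711.8750
edge 2: (8,39.5)→(6.5,7)  cross = 8·7 − 6.5·39.5 = -200.7500; (r_i+r_j)·cross = 14.5·-200.7500 = -2910.8750
Σcross = 375.2500 → A = |Σcross|/2 = 187.6250 mm²
Σ(r_i+r_j)·cross = 12758.5000 → first moment M = |Σ|/6 = 2126.4167
R_c = M/A = 2126.4167/187.6250 = 11.3333 mm
θ = 177° = 3.089233 rad
V = θ·R_c·A = 3.089233·11.3333·187.6250 = 6568.996 mm³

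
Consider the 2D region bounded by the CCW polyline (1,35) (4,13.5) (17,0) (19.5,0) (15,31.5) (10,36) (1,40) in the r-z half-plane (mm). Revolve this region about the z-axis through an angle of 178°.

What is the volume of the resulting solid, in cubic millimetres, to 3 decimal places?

Profile (r,z), 7 vertices: (1,35) (4,13.5) (17,0) (19.5,0) (15,31.5) (10,36) (1,40)
edge 0: (1,35)→(4,13.5)  cross = 1·13.5 − 4·35 = -126.5000; (r_i+r_j)·cross = 5·-126.5000 = -632.5000
edge 1: (4,13.5)→(17,0)  cross = 4·0 − 17·13.5 = -229.5000; (r_i+r_j)·cross = 21·-229.5000 = -4819.5000
edge 2: (17,0)→(19.5,0)  cross = 17·0 − 19.5·0 = 0.0000; (r_i+r_j)·cross = 36.5·0.0000 = 0.0000
edge 3: (19.5,0)→(15,31.5)  cross = 19.5·31.5 − 15·0 = 614.2500; (r_i+r_j)·cross = 34.5·614.2500 = 21191.6250
edge 4: (15,31.5)→(10,36)  cross = 15·36 − 10·31.5 = 225.0000; (r_i+r_j)·cross = 25·225.0000 = 5625.0000
edge 5: (10,36)→(1,40)  cross = 10·40 − 1·36 = 364.0000; (r_i+r_j)·cross = 11·364.0000 = 4004.0000
edge 6: (1,40)→(1,35)  cross = 1·35 − 1·40 = -5.0000; (r_i+r_j)·cross = 2·-5.0000 = -10.0000
Σcross = 842.2500 → A = |Σcross|/2 = 421.1250 mm²
Σ(r_i+r_j)·cross = 25358.6250 → first moment M = |Σ|/6 = 4226.4375
R_c = M/A = 4226.4375/421.1250 = 10.0361 mm
θ = 178° = 3.106686 rad
V = θ·R_c·A = 3.106686·10.0361·421.1250 = 13130.215 mm³

Volume = 13130.215 mm³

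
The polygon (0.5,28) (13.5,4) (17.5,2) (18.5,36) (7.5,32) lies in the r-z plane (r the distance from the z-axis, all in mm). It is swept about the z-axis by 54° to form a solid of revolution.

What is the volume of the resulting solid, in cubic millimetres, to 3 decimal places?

Volume = 3875.940 mm³

Profile (r,z), 5 vertices: (0.5,28) (13.5,4) (17.5,2) (18.5,36) (7.5,32)
edge 0: (0.5,28)→(13.5,4)  cross = 0.5·4 − 13.5·28 = -376.0000; (r_i+r_j)·cross = 14·-376.0000 = -5264.0000
edge 1: (13.5,4)→(17.5,2)  cross = 13.5·2 − 17.5·4 = -43.0000; (r_i+r_j)·cross = 31·-43.0000 = -1333.0000
edge 2: (17.5,2)→(18.5,36)  cross = 17.5·36 − 18.5·2 = 593.0000; (r_i+r_j)·cross = 36·593.0000 = 21348.0000
edge 3: (18.5,36)→(7.5,32)  cross = 18.5·32 − 7.5·36 = 322.0000; (r_i+r_j)·cross = 26·322.0000 = 8372.0000
edge 4: (7.5,32)→(0.5,28)  cross = 7.5·28 − 0.5·32 = 194.0000; (r_i+r_j)·cross = 8·194.0000 = 1552.0000
Σcross = 690.0000 → A = |Σcross|/2 = 345.0000 mm²
Σ(r_i+r_j)·cross = 24675.0000 → first moment M = |Σ|/6 = 4112.5000
R_c = M/A = 4112.5000/345.0000 = 11.9203 mm
θ = 54° = 0.942478 rad
V = θ·R_c·A = 0.942478·11.9203·345.0000 = 3875.940 mm³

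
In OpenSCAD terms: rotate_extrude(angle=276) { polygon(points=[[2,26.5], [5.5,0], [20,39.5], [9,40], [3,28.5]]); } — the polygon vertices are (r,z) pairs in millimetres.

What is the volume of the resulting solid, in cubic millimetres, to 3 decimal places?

Volume = 15324.628 mm³

Profile (r,z), 5 vertices: (2,26.5) (5.5,0) (20,39.5) (9,40) (3,28.5)
edge 0: (2,26.5)→(5.5,0)  cross = 2·0 − 5.5·26.5 = -145.7500; (r_i+r_j)·cross = 7.5·-145.7500 = -1093.1250
edge 1: (5.5,0)→(20,39.5)  cross = 5.5·39.5 − 20·0 = 217.2500; (r_i+r_j)·cross = 25.5·217.2500 = 5539.8750
edge 2: (20,39.5)→(9,40)  cross = 20·40 − 9·39.5 = 444.5000; (r_i+r_j)·cross = 29·444.5000 = 12890.5000
edge 3: (9,40)→(3,28.5)  cross = 9·28.5 − 3·40 = 136.5000; (r_i+r_j)·cross = 12·136.5000 = 1638.0000
edge 4: (3,28.5)→(2,26.5)  cross = 3·26.5 − 2·28.5 = 22.5000; (r_i+r_j)·cross = 5·22.5000 = 112.5000
Σcross = 675.0000 → A = |Σcross|/2 = 337.5000 mm²
Σ(r_i+r_j)·cross = 19087.7500 → first moment M = |Σ|/6 = 3181.2917
R_c = M/A = 3181.2917/337.5000 = 9.4260 mm
θ = 276° = 4.817109 rad
V = θ·R_c·A = 4.817109·9.4260·337.5000 = 15324.628 mm³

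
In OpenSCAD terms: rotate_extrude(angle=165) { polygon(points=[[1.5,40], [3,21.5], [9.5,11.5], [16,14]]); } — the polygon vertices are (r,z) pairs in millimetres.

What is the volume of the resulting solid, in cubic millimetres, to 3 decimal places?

Volume = 3367.078 mm³

Profile (r,z), 4 vertices: (1.5,40) (3,21.5) (9.5,11.5) (16,14)
edge 0: (1.5,40)→(3,21.5)  cross = 1.5·21.5 − 3·40 = -87.7500; (r_i+r_j)·cross = 4.5·-87.7500 = -394.8750
edge 1: (3,21.5)→(9.5,11.5)  cross = 3·11.5 − 9.5·21.5 = -169.7500; (r_i+r_j)·cross = 12.5·-169.7500 = -2121.8750
edge 2: (9.5,11.5)→(16,14)  cross = 9.5·14 − 16·11.5 = -51.0000; (r_i+r_j)·cross = 25.5·-51.0000 = -1300.5000
edge 3: (16,14)→(1.5,40)  cross = 16·40 − 1.5·14 = 619.0000; (r_i+r_j)·cross = 17.5·619.0000 = 10832.5000
Σcross = 310.5000 → A = |Σcross|/2 = 155.2500 mm²
Σ(r_i+r_j)·cross = 7015.2500 → first moment M = |Σ|/6 = 1169.2083
R_c = M/A = 1169.2083/155.2500 = 7.5311 mm
θ = 165° = 2.879793 rad
V = θ·R_c·A = 2.879793·7.5311·155.2500 = 3367.078 mm³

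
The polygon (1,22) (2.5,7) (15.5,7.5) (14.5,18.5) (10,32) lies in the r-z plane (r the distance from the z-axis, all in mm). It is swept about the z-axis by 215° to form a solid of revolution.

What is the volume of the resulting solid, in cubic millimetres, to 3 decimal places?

Volume = 7792.604 mm³

Profile (r,z), 5 vertices: (1,22) (2.5,7) (15.5,7.5) (14.5,18.5) (10,32)
edge 0: (1,22)→(2.5,7)  cross = 1·7 − 2.5·22 = -48.0000; (r_i+r_j)·cross = 3.5·-48.0000 = -168.0000
edge 1: (2.5,7)→(15.5,7.5)  cross = 2.5·7.5 − 15.5·7 = -89.7500; (r_i+r_j)·cross = 18·-89.7500 = -1615.5000
edge 2: (15.5,7.5)→(14.5,18.5)  cross = 15.5·18.5 − 14.5·7.5 = 178.0000; (r_i+r_j)·cross = 30·178.0000 = 5340.0000
edge 3: (14.5,18.5)→(10,32)  cross = 14.5·32 − 10·18.5 = 279.0000; (r_i+r_j)·cross = 24.5·279.0000 = 6835.5000
edge 4: (10,32)→(1,22)  cross = 10·22 − 1·32 = 188.0000; (r_i+r_j)·cross = 11·188.0000 = 2068.0000
Σcross = 507.2500 → A = |Σcross|/2 = 253.6250 mm²
Σ(r_i+r_j)·cross = 12460.0000 → first moment M = |Σ|/6 = 2076.6667
R_c = M/A = 2076.6667/253.6250 = 8.1879 mm
θ = 215° = 3.752458 rad
V = θ·R_c·A = 3.752458·8.1879·253.6250 = 7792.604 mm³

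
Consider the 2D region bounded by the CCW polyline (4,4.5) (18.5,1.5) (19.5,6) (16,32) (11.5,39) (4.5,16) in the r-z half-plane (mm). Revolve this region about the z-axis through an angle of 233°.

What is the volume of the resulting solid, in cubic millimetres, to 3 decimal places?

Volume = 18243.183 mm³

Profile (r,z), 6 vertices: (4,4.5) (18.5,1.5) (19.5,6) (16,32) (11.5,39) (4.5,16)
edge 0: (4,4.5)→(18.5,1.5)  cross = 4·1.5 − 18.5·4.5 = -77.2500; (r_i+r_j)·cross = 22.5·-77.2500 = -1738.1250
edge 1: (18.5,1.5)→(19.5,6)  cross = 18.5·6 − 19.5·1.5 = 81.7500; (r_i+r_j)·cross = 38·81.7500 = 3106.5000
edge 2: (19.5,6)→(16,32)  cross = 19.5·32 − 16·6 = 528.0000; (r_i+r_j)·cross = 35.5·528.0000 = 18744.0000
edge 3: (16,32)→(11.5,39)  cross = 16·39 − 11.5·32 = 256.0000; (r_i+r_j)·cross = 27.5·256.0000 = 7040.0000
edge 4: (11.5,39)→(4.5,16)  cross = 11.5·16 − 4.5·39 = 8.5000; (r_i+r_j)·cross = 16·8.5000 = 136.0000
edge 5: (4.5,16)→(4,4.5)  cross = 4.5·4.5 − 4·16 = -43.7500; (r_i+r_j)·cross = 8.5·-43.7500 = -371.8750
Σcross = 753.2500 → A = |Σcross|/2 = 376.6250 mm²
Σ(r_i+r_j)·cross = 26916.5000 → first moment M = |Σ|/6 = 4486.0833
R_c = M/A = 4486.0833/376.6250 = 11.9113 mm
θ = 233° = 4.066617 rad
V = θ·R_c·A = 4.066617·11.9113·376.6250 = 18243.183 mm³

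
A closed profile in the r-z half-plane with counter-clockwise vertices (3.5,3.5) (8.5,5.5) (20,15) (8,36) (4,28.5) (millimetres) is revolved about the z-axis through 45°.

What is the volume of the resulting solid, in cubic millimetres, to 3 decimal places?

Profile (r,z), 5 vertices: (3.5,3.5) (8.5,5.5) (20,15) (8,36) (4,28.5)
edge 0: (3.5,3.5)→(8.5,5.5)  cross = 3.5·5.5 − 8.5·3.5 = -10.5000; (r_i+r_j)·cross = 12·-10.5000 = -126.0000
edge 1: (8.5,5.5)→(20,15)  cross = 8.5·15 − 20·5.5 = 17.5000; (r_i+r_j)·cross = 28.5·17.5000 = 498.7500
edge 2: (20,15)→(8,36)  cross = 20·36 − 8·15 = 600.0000; (r_i+r_j)·cross = 28·600.0000 = 16800.0000
edge 3: (8,36)→(4,28.5)  cross = 8·28.5 − 4·36 = 84.0000; (r_i+r_j)·cross = 12·84.0000 = 1008.0000
edge 4: (4,28.5)→(3.5,3.5)  cross = 4·3.5 − 3.5·28.5 = -85.7500; (r_i+r_j)·cross = 7.5·-85.7500 = -643.1250
Σcross = 605.2500 → A = |Σcross|/2 = 302.6250 mm²
Σ(r_i+r_j)·cross = 17537.6250 → first moment M = |Σ|/6 = 2922.9375
R_c = M/A = 2922.9375/302.6250 = 9.6586 mm
θ = 45° = 0.785398 rad
V = θ·R_c·A = 0.785398·9.6586·302.6250 = 2295.670 mm³

Volume = 2295.670 mm³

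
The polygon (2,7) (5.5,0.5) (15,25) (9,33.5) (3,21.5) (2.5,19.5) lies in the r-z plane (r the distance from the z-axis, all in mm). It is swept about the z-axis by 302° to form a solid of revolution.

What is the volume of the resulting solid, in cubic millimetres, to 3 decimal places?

Volume = 8863.119 mm³

Profile (r,z), 6 vertices: (2,7) (5.5,0.5) (15,25) (9,33.5) (3,21.5) (2.5,19.5)
edge 0: (2,7)→(5.5,0.5)  cross = 2·0.5 − 5.5·7 = -37.5000; (r_i+r_j)·cross = 7.5·-37.5000 = -281.2500
edge 1: (5.5,0.5)→(15,25)  cross = 5.5·25 − 15·0.5 = 130.0000; (r_i+r_j)·cross = 20.5·130.0000 = 2665.0000
edge 2: (15,25)→(9,33.5)  cross = 15·33.5 − 9·25 = 277.5000; (r_i+r_j)·cross = 24·277.5000 = 6660.0000
edge 3: (9,33.5)→(3,21.5)  cross = 9·21.5 − 3·33.5 = 93.0000; (r_i+r_j)·cross = 12·93.0000 = 1116.0000
edge 4: (3,21.5)→(2.5,19.5)  cross = 3·19.5 − 2.5·21.5 = 4.7500; (r_i+r_j)·cross = 5.5·4.7500 = 26.1250
edge 5: (2.5,19.5)→(2,7)  cross = 2.5·7 − 2·19.5 = -21.5000; (r_i+r_j)·cross = 4.5·-21.5000 = -96.7500
Σcross = 446.2500 → A = |Σcross|/2 = 223.1250 mm²
Σ(r_i+r_j)·cross = 10089.1250 → first moment M = |Σ|/6 = 1681.5208
R_c = M/A = 1681.5208/223.1250 = 7.5362 mm
θ = 302° = 5.270894 rad
V = θ·R_c·A = 5.270894·7.5362·223.1250 = 8863.119 mm³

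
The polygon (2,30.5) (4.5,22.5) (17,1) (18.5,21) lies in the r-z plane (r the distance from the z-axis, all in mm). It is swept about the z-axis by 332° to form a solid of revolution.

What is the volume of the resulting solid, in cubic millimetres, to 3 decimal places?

Profile (r,z), 4 vertices: (2,30.5) (4.5,22.5) (17,1) (18.5,21)
edge 0: (2,30.5)→(4.5,22.5)  cross = 2·22.5 − 4.5·30.5 = -92.2500; (r_i+r_j)·cross = 6.5·-92.2500 = -599.6250
edge 1: (4.5,22.5)→(17,1)  cross = 4.5·1 − 17·22.5 = -378.0000; (r_i+r_j)·cross = 21.5·-378.0000 = -8127.0000
edge 2: (17,1)→(18.5,21)  cross = 17·21 − 18.5·1 = 338.5000; (r_i+r_j)·cross = 35.5·338.5000 = 12016.7500
edge 3: (18.5,21)→(2,30.5)  cross = 18.5·30.5 − 2·21 = 522.2500; (r_i+r_j)·cross = 20.5·522.2500 = 10706.1250
Σcross = 390.5000 → A = |Σcross|/2 = 195.2500 mm²
Σ(r_i+r_j)·cross = 13996.2500 → first moment M = |Σ|/6 = 2332.7083
R_c = M/A = 2332.7083/195.2500 = 11.9473 mm
θ = 332° = 5.794493 rad
V = θ·R_c·A = 5.794493·11.9473·195.2500 = 13516.862 mm³

Volume = 13516.862 mm³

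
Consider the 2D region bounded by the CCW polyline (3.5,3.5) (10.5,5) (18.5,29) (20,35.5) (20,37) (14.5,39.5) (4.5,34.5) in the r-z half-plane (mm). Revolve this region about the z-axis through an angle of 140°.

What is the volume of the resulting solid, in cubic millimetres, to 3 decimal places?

Volume = 9800.976 mm³

Profile (r,z), 7 vertices: (3.5,3.5) (10.5,5) (18.5,29) (20,35.5) (20,37) (14.5,39.5) (4.5,34.5)
edge 0: (3.5,3.5)→(10.5,5)  cross = 3.5·5 − 10.5·3.5 = -19.2500; (r_i+r_j)·cross = 14·-19.2500 = -269.5000
edge 1: (10.5,5)→(18.5,29)  cross = 10.5·29 − 18.5·5 = 212.0000; (r_i+r_j)·cross = 29·212.0000 = 6148.0000
edge 2: (18.5,29)→(20,35.5)  cross = 18.5·35.5 − 20·29 = 76.7500; (r_i+r_j)·cross = 38.5·76.7500 = 2954.8750
edge 3: (20,35.5)→(20,37)  cross = 20·37 − 20·35.5 = 30.0000; (r_i+r_j)·cross = 40·30.0000 = 1200.0000
edge 4: (20,37)→(14.5,39.5)  cross = 20·39.5 − 14.5·37 = 253.5000; (r_i+r_j)·cross = 34.5·253.5000 = 8745.7500
edge 5: (14.5,39.5)→(4.5,34.5)  cross = 14.5·34.5 − 4.5·39.5 = 322.5000; (r_i+r_j)·cross = 19·322.5000 = 6127.5000
edge 6: (4.5,34.5)→(3.5,3.5)  cross = 4.5·3.5 − 3.5·34.5 = -105.0000; (r_i+r_j)·cross = 8·-105.0000 = -840.0000
Σcross = 770.5000 → A = |Σcross|/2 = 385.2500 mm²
Σ(r_i+r_j)·cross = 24066.6250 → first moment M = |Σ|/6 = 4011.1042
R_c = M/A = 4011.1042/385.2500 = 10.4117 mm
θ = 140° = 2.443461 rad
V = θ·R_c·A = 2.443461·10.4117·385.2500 = 9800.976 mm³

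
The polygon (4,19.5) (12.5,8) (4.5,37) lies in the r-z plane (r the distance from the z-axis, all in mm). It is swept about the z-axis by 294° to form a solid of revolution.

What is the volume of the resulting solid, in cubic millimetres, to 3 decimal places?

Profile (r,z), 3 vertices: (4,19.5) (12.5,8) (4.5,37)
edge 0: (4,19.5)→(12.5,8)  cross = 4·8 − 12.5·19.5 = -211.7500; (r_i+r_j)·cross = 16.5·-211.7500 = -3493.8750
edge 1: (12.5,8)→(4.5,37)  cross = 12.5·37 − 4.5·8 = 426.5000; (r_i+r_j)·cross = 17·426.5000 = 7250.5000
edge 2: (4.5,37)→(4,19.5)  cross = 4.5·19.5 − 4·37 = -60.2500; (r_i+r_j)·cross = 8.5·-60.2500 = -512.1250
Σcross = 154.5000 → A = |Σcross|/2 = 77.2500 mm²
Σ(r_i+r_j)·cross = 3244.5000 → first moment M = |Σ|/6 = 540.7500
R_c = M/A = 540.7500/77.2500 = 7.0000 mm
θ = 294° = 5.131268 rad
V = θ·R_c·A = 5.131268·7.0000·77.2500 = 2774.733 mm³

Volume = 2774.733 mm³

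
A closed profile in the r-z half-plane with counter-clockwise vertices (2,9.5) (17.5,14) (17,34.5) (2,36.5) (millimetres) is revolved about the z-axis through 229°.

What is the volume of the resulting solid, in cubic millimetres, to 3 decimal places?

Volume = 13445.915 mm³

Profile (r,z), 4 vertices: (2,9.5) (17.5,14) (17,34.5) (2,36.5)
edge 0: (2,9.5)→(17.5,14)  cross = 2·14 − 17.5·9.5 = -138.2500; (r_i+r_j)·cross = 19.5·-138.2500 = -2695.8750
edge 1: (17.5,14)→(17,34.5)  cross = 17.5·34.5 − 17·14 = 365.7500; (r_i+r_j)·cross = 34.5·365.7500 = 12618.3750
edge 2: (17,34.5)→(2,36.5)  cross = 17·36.5 − 2·34.5 = 551.5000; (r_i+r_j)·cross = 19·551.5000 = 10478.5000
edge 3: (2,36.5)→(2,9.5)  cross = 2·9.5 − 2·36.5 = -54.0000; (r_i+r_j)·cross = 4·-54.0000 = -216.0000
Σcross = 725.0000 → A = |Σcross|/2 = 362.5000 mm²
Σ(r_i+r_j)·cross = 20185.0000 → first moment M = |Σ|/6 = 3364.1667
R_c = M/A = 3364.1667/362.5000 = 9.2805 mm
θ = 229° = 3.996804 rad
V = θ·R_c·A = 3.996804·9.2805·362.5000 = 13445.915 mm³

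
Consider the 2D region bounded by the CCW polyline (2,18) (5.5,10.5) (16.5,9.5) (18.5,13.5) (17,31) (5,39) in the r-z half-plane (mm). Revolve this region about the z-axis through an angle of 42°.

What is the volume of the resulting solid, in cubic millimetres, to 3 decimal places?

Volume = 2671.925 mm³

Profile (r,z), 6 vertices: (2,18) (5.5,10.5) (16.5,9.5) (18.5,13.5) (17,31) (5,39)
edge 0: (2,18)→(5.5,10.5)  cross = 2·10.5 − 5.5·18 = -78.0000; (r_i+r_j)·cross = 7.5·-78.0000 = -585.0000
edge 1: (5.5,10.5)→(16.5,9.5)  cross = 5.5·9.5 − 16.5·10.5 = -121.0000; (r_i+r_j)·cross = 22·-121.0000 = -2662.0000
edge 2: (16.5,9.5)→(18.5,13.5)  cross = 16.5·13.5 − 18.5·9.5 = 47.0000; (r_i+r_j)·cross = 35·47.0000 = 1645.0000
edge 3: (18.5,13.5)→(17,31)  cross = 18.5·31 − 17·13.5 = 344.0000; (r_i+r_j)·cross = 35.5·344.0000 = 12212.0000
edge 4: (17,31)→(5,39)  cross = 17·39 − 5·31 = 508.0000; (r_i+r_j)·cross = 22·508.0000 = 11176.0000
edge 5: (5,39)→(2,18)  cross = 5·18 − 2·39 = 12.0000; (r_i+r_j)·cross = 7·12.0000 = 84.0000
Σcross = 712.0000 → A = |Σcross|/2 = 356.0000 mm²
Σ(r_i+r_j)·cross = 21870.0000 → first moment M = |Σ|/6 = 3645.0000
R_c = M/A = 3645.0000/356.0000 = 10.2388 mm
θ = 42° = 0.733038 rad
V = θ·R_c·A = 0.733038·10.2388·356.0000 = 2671.925 mm³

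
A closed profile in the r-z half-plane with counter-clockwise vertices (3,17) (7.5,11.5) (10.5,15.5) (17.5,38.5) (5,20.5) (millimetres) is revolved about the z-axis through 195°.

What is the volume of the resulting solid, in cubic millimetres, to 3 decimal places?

Profile (r,z), 5 vertices: (3,17) (7.5,11.5) (10.5,15.5) (17.5,38.5) (5,20.5)
edge 0: (3,17)→(7.5,11.5)  cross = 3·11.5 − 7.5·17 = -93.0000; (r_i+r_j)·cross = 10.5·-93.0000 = -976.5000
edge 1: (7.5,11.5)→(10.5,15.5)  cross = 7.5·15.5 − 10.5·11.5 = -4.5000; (r_i+r_j)·cross = 18·-4.5000 = -81.0000
edge 2: (10.5,15.5)→(17.5,38.5)  cross = 10.5·38.5 − 17.5·15.5 = 133.0000; (r_i+r_j)·cross = 28·133.0000 = 3724.0000
edge 3: (17.5,38.5)→(5,20.5)  cross = 17.5·20.5 − 5·38.5 = 166.2500; (r_i+r_j)·cross = 22.5·166.2500 = 3740.6250
edge 4: (5,20.5)→(3,17)  cross = 5·17 − 3·20.5 = 23.5000; (r_i+r_j)·cross = 8·23.5000 = 188.0000
Σcross = 225.2500 → A = |Σcross|/2 = 112.6250 mm²
Σ(r_i+r_j)·cross = 6595.1250 → first moment M = |Σ|/6 = 1099.1875
R_c = M/A = 1099.1875/112.6250 = 9.7597 mm
θ = 195° = 3.403392 rad
V = θ·R_c·A = 3.403392·9.7597·112.6250 = 3740.966 mm³

Volume = 3740.966 mm³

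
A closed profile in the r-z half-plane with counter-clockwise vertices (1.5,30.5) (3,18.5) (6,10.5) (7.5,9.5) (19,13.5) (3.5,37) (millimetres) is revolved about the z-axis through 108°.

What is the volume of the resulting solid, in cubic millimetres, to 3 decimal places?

Profile (r,z), 6 vertices: (1.5,30.5) (3,18.5) (6,10.5) (7.5,9.5) (19,13.5) (3.5,37)
edge 0: (1.5,30.5)→(3,18.5)  cross = 1.5·18.5 − 3·30.5 = -63.7500; (r_i+r_j)·cross = 4.5·-63.7500 = -286.8750
edge 1: (3,18.5)→(6,10.5)  cross = 3·10.5 − 6·18.5 = -79.5000; (r_i+r_j)·cross = 9·-79.5000 = -715.5000
edge 2: (6,10.5)→(7.5,9.5)  cross = 6·9.5 − 7.5·10.5 = -21.7500; (r_i+r_j)·cross = 13.5·-21.7500 = -293.6250
edge 3: (7.5,9.5)→(19,13.5)  cross = 7.5·13.5 − 19·9.5 = -79.2500; (r_i+r_j)·cross = 26.5·-79.2500 = -2100.1250
edge 4: (19,13.5)→(3.5,37)  cross = 19·37 − 3.5·13.5 = 655.7500; (r_i+r_j)·cross = 22.5·655.7500 = 14754.3750
edge 5: (3.5,37)→(1.5,30.5)  cross = 3.5·30.5 − 1.5·37 = 51.2500; (r_i+r_j)·cross = 5·51.2500 = 256.2500
Σcross = 462.7500 → A = |Σcross|/2 = 231.3750 mm²
Σ(r_i+r_j)·cross = 11614.5000 → first moment M = |Σ|/6 = 1935.7500
R_c = M/A = 1935.7500/231.3750 = 8.3663 mm
θ = 108° = 1.884956 rad
V = θ·R_c·A = 1.884956·8.3663·231.3750 = 3648.803 mm³

Volume = 3648.803 mm³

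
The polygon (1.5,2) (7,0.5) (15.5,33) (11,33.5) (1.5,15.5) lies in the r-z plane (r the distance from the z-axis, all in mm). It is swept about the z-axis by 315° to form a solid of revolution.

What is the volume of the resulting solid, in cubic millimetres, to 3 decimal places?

Profile (r,z), 5 vertices: (1.5,2) (7,0.5) (15.5,33) (11,33.5) (1.5,15.5)
edge 0: (1.5,2)→(7,0.5)  cross = 1.5·0.5 − 7·2 = -13.2500; (r_i+r_j)·cross = 8.5·-13.2500 = -112.6250
edge 1: (7,0.5)→(15.5,33)  cross = 7·33 − 15.5·0.5 = 223.2500; (r_i+r_j)·cross = 22.5·223.2500 = 5023.1250
edge 2: (15.5,33)→(11,33.5)  cross = 15.5·33.5 − 11·33 = 156.2500; (r_i+r_j)·cross = 26.5·156.2500 = 4140.6250
edge 3: (11,33.5)→(1.5,15.5)  cross = 11·15.5 − 1.5·33.5 = 120.2500; (r_i+r_j)·cross = 12.5·120.2500 = 1503.1250
edge 4: (1.5,15.5)→(1.5,2)  cross = 1.5·2 − 1.5·15.5 = -20.2500; (r_i+r_j)·cross = 3·-20.2500 = -60.7500
Σcross = 466.2500 → A = |Σcross|/2 = 233.1250 mm²
Σ(r_i+r_j)·cross = 10493.5000 → first moment M = |Σ|/6 = 1748.9167
R_c = M/A = 1748.9167/233.1250 = 7.5021 mm
θ = 315° = 5.497787 rad
V = θ·R_c·A = 5.497787·7.5021·233.1250 = 9615.172 mm³

Volume = 9615.172 mm³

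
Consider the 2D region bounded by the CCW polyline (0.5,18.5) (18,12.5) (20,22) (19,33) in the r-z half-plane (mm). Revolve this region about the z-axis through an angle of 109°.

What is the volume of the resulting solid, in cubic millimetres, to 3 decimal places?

Profile (r,z), 4 vertices: (0.5,18.5) (18,12.5) (20,22) (19,33)
edge 0: (0.5,18.5)→(18,12.5)  cross = 0.5·12.5 − 18·18.5 = -326.7500; (r_i+r_j)·cross = 18.5·-326.7500 = -6044.8750
edge 1: (18,12.5)→(20,22)  cross = 18·22 − 20·12.5 = 146.0000; (r_i+r_j)·cross = 38·146.0000 = 5548.0000
edge 2: (20,22)→(19,33)  cross = 20·33 − 19·22 = 242.0000; (r_i+r_j)·cross = 39·242.0000 = 9438.0000
edge 3: (19,33)→(0.5,18.5)  cross = 19·18.5 − 0.5·33 = 335.0000; (r_i+r_j)·cross = 19.5·335.0000 = 6532.5000
Σcross = 396.2500 → A = |Σcross|/2 = 198.1250 mm²
Σ(r_i+r_j)·cross = 15473.6250 → first moment M = |Σ|/6 = 2578.9375
R_c = M/A = 2578.9375/198.1250 = 13.0167 mm
θ = 109° = 1.902409 rad
V = θ·R_c·A = 1.902409·13.0167·198.1250 = 4906.194 mm³

Volume = 4906.194 mm³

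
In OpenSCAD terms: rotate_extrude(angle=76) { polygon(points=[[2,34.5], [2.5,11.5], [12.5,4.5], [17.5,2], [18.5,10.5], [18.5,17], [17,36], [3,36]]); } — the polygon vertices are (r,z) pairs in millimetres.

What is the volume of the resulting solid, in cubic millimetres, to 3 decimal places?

Profile (r,z), 8 vertices: (2,34.5) (2.5,11.5) (12.5,4.5) (17.5,2) (18.5,10.5) (18.5,17) (17,36) (3,36)
edge 0: (2,34.5)→(2.5,11.5)  cross = 2·11.5 − 2.5·34.5 = -63.2500; (r_i+r_j)·cross = 4.5·-63.2500 = -284.6250
edge 1: (2.5,11.5)→(12.5,4.5)  cross = 2.5·4.5 − 12.5·11.5 = -132.5000; (r_i+r_j)·cross = 15·-132.5000 = -1987.5000
edge 2: (12.5,4.5)→(17.5,2)  cross = 12.5·2 − 17.5·4.5 = -53.7500; (r_i+r_j)·cross = 30·-53.7500 = -1612.5000
edge 3: (17.5,2)→(18.5,10.5)  cross = 17.5·10.5 − 18.5·2 = 146.7500; (r_i+r_j)·cross = 36·146.7500 = 5283.0000
edge 4: (18.5,10.5)→(18.5,17)  cross = 18.5·17 − 18.5·10.5 = 120.2500; (r_i+r_j)·cross = 37·120.2500 = 4449.2500
edge 5: (18.5,17)→(17,36)  cross = 18.5·36 − 17·17 = 377.0000; (r_i+r_j)·cross = 35.5·377.0000 = 13383.5000
edge 6: (17,36)→(3,36)  cross = 17·36 − 3·36 = 504.0000; (r_i+r_j)·cross = 20·504.0000 = 10080.0000
edge 7: (3,36)→(2,34.5)  cross = 3·34.5 − 2·36 = 31.5000; (r_i+r_j)·cross = 5·31.5000 = 157.5000
Σcross = 930.0000 → A = |Σcross|/2 = 465.0000 mm²
Σ(r_i+r_j)·cross = 29468.6250 → first moment M = |Σ|/6 = 4911.4375
R_c = M/A = 4911.4375/465.0000 = 10.5622 mm
θ = 76° = 1.326450 rad
V = θ·R_c·A = 1.326450·10.5622·465.0000 = 6514.777 mm³

Volume = 6514.777 mm³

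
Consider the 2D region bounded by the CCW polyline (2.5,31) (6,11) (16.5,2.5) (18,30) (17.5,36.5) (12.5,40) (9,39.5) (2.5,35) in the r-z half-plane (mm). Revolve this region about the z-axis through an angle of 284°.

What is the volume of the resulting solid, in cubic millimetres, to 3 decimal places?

Volume = 22918.704 mm³

Profile (r,z), 8 vertices: (2.5,31) (6,11) (16.5,2.5) (18,30) (17.5,36.5) (12.5,40) (9,39.5) (2.5,35)
edge 0: (2.5,31)→(6,11)  cross = 2.5·11 − 6·31 = -158.5000; (r_i+r_j)·cross = 8.5·-158.5000 = -1347.2500
edge 1: (6,11)→(16.5,2.5)  cross = 6·2.5 − 16.5·11 = -166.5000; (r_i+r_j)·cross = 22.5·-166.5000 = -3746.2500
edge 2: (16.5,2.5)→(18,30)  cross = 16.5·30 − 18·2.5 = 450.0000; (r_i+r_j)·cross = 34.5·450.0000 = 15525.0000
edge 3: (18,30)→(17.5,36.5)  cross = 18·36.5 − 17.5·30 = 132.0000; (r_i+r_j)·cross = 35.5·132.0000 = 4686.0000
edge 4: (17.5,36.5)→(12.5,40)  cross = 17.5·40 − 12.5·36.5 = 243.7500; (r_i+r_j)·cross = 30·243.7500 = 7312.5000
edge 5: (12.5,40)→(9,39.5)  cross = 12.5·39.5 − 9·40 = 133.7500; (r_i+r_j)·cross = 21.5·133.7500 = 2875.6250
edge 6: (9,39.5)→(2.5,35)  cross = 9·35 − 2.5·39.5 = 216.2500; (r_i+r_j)·cross = 11.5·216.2500 = 2486.8750
edge 7: (2.5,35)→(2.5,31)  cross = 2.5·31 − 2.5·35 = -10.0000; (r_i+r_j)·cross = 5·-10.0000 = -50.0000
Σcross = 840.7500 → A = |Σcross|/2 = 420.3750 mm²
Σ(r_i+r_j)·cross = 27742.5000 → first moment M = |Σ|/6 = 4623.7500
R_c = M/A = 4623.7500/420.3750 = 10.9991 mm
θ = 284° = 4.956735 rad
V = θ·R_c·A = 4.956735·10.9991·420.3750 = 22918.704 mm³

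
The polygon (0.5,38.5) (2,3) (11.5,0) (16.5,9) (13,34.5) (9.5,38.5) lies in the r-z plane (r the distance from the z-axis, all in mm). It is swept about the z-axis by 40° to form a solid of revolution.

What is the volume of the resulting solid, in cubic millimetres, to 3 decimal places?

Profile (r,z), 6 vertices: (0.5,38.5) (2,3) (11.5,0) (16.5,9) (13,34.5) (9.5,38.5)
edge 0: (0.5,38.5)→(2,3)  cross = 0.5·3 − 2·38.5 = -75.5000; (r_i+r_j)·cross = 2.5·-75.5000 = -188.7500
edge 1: (2,3)→(11.5,0)  cross = 2·0 − 11.5·3 = -34.5000; (r_i+r_j)·cross = 13.5·-34.5000 = -465.7500
edge 2: (11.5,0)→(16.5,9)  cross = 11.5·9 − 16.5·0 = 103.5000; (r_i+r_j)·cross = 28·103.5000 = 2898.0000
edge 3: (16.5,9)→(13,34.5)  cross = 16.5·34.5 − 13·9 = 452.2500; (r_i+r_j)·cross = 29.5·452.2500 = 13341.3750
edge 4: (13,34.5)→(9.5,38.5)  cross = 13·38.5 − 9.5·34.5 = 172.7500; (r_i+r_j)·cross = 22.5·172.7500 = 3886.8750
edge 5: (9.5,38.5)→(0.5,38.5)  cross = 9.5·38.5 − 0.5·38.5 = 346.5000; (r_i+r_j)·cross = 10·346.5000 = 3465.0000
Σcross = 965.0000 → A = |Σcross|/2 = 482.5000 mm²
Σ(r_i+r_j)·cross = 22936.7500 → first moment M = |Σ|/6 = 3822.7917
R_c = M/A = 3822.7917/482.5000 = 7.9229 mm
θ = 40° = 0.698132 rad
V = θ·R_c·A = 0.698132·7.9229·482.5000 = 2668.812 mm³

Volume = 2668.812 mm³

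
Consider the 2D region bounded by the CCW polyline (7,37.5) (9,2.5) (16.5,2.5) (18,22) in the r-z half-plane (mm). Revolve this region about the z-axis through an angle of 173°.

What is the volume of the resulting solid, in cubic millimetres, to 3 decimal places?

Profile (r,z), 4 vertices: (7,37.5) (9,2.5) (16.5,2.5) (18,22)
edge 0: (7,37.5)→(9,2.5)  cross = 7·2.5 − 9·37.5 = -320.0000; (r_i+r_j)·cross = 16·-320.0000 = -5120.0000
edge 1: (9,2.5)→(16.5,2.5)  cross = 9·2.5 − 16.5·2.5 = -18.7500; (r_i+r_j)·cross = 25.5·-18.7500 = -478.1250
edge 2: (16.5,2.5)→(18,22)  cross = 16.5·22 − 18·2.5 = 318.0000; (r_i+r_j)·cross = 34.5·318.0000 = 10971.0000
edge 3: (18,22)→(7,37.5)  cross = 18·37.5 − 7·22 = 521.0000; (r_i+r_j)·cross = 25·521.0000 = 13025.0000
Σcross = 500.2500 → A = |Σcross|/2 = 250.1250 mm²
Σ(r_i+r_j)·cross = 18397.8750 → first moment M = |Σ|/6 = 3066.3125
R_c = M/A = 3066.3125/250.1250 = 12.2591 mm
θ = 173° = 3.019420 rad
V = θ·R_c·A = 3.019420·12.2591·250.1250 = 9258.484 mm³

Volume = 9258.484 mm³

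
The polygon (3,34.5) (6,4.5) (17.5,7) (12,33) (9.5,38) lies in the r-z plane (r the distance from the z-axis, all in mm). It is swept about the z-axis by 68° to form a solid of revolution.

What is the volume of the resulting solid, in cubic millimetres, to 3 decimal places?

Profile (r,z), 5 vertices: (3,34.5) (6,4.5) (17.5,7) (12,33) (9.5,38)
edge 0: (3,34.5)→(6,4.5)  cross = 3·4.5 − 6·34.5 = -193.5000; (r_i+r_j)·cross = 9·-193.5000 = -1741.5000
edge 1: (6,4.5)→(17.5,7)  cross = 6·7 − 17.5·4.5 = -36.7500; (r_i+r_j)·cross = 23.5·-36.7500 = -863.6250
edge 2: (17.5,7)→(12,33)  cross = 17.5·33 − 12·7 = 493.5000; (r_i+r_j)·cross = 29.5·493.5000 = 14558.2500
edge 3: (12,33)→(9.5,38)  cross = 12·38 − 9.5·33 = 142.5000; (r_i+r_j)·cross = 21.5·142.5000 = 3063.7500
edge 4: (9.5,38)→(3,34.5)  cross = 9.5·34.5 − 3·38 = 213.7500; (r_i+r_j)·cross = 12.5·213.7500 = 2671.8750
Σcross = 619.5000 → A = |Σcross|/2 = 309.7500 mm²
Σ(r_i+r_j)·cross = 17688.7500 → first moment M = |Σ|/6 = 2948.1250
R_c = M/A = 2948.1250/309.7500 = 9.5178 mm
θ = 68° = 1.186824 rad
V = θ·R_c·A = 1.186824·9.5178·309.7500 = 3498.905 mm³

Volume = 3498.905 mm³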